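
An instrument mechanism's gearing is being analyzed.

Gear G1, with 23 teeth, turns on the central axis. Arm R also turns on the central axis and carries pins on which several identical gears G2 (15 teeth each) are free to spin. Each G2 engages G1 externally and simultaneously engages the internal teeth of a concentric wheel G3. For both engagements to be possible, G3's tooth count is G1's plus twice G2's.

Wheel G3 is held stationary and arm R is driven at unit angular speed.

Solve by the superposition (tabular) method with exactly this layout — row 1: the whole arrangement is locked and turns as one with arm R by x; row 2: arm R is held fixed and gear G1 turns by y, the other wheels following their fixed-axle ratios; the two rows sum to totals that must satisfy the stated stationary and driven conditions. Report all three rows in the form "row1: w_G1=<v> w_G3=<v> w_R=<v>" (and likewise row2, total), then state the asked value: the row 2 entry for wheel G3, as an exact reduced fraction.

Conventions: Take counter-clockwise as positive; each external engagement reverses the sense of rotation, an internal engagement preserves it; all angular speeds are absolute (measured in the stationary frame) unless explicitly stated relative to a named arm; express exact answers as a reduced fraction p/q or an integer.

class = planetary set [G3 = 23+2·15 = 53; Willis about the carrier]
superposition row 1 [locked train]: every member turns x
row 2 — arm fixed, fixed-axis ratios: sun y, ring −(23/53)·y, arm 0
boundary: total ω_ring = x − (23/53)·y = 0 and total ω_arm = x = 1  ⇒  y = 53/23, x = 1
row 2 ring = −(23/53)·53/23 = -1
totals (row 1 + row 2): sun 1 + 53/23 = 76/23, ring 1 + (-1) = 0, arm 1 + 0 = 1
asked cell (row2, ring) = -1

row1: w_G1=1 w_G3=1 w_R=1
row2: w_G1=53/23 w_G3=-1 w_R=0
total: w_G1=76/23 w_G3=0 w_R=1
asked value: -1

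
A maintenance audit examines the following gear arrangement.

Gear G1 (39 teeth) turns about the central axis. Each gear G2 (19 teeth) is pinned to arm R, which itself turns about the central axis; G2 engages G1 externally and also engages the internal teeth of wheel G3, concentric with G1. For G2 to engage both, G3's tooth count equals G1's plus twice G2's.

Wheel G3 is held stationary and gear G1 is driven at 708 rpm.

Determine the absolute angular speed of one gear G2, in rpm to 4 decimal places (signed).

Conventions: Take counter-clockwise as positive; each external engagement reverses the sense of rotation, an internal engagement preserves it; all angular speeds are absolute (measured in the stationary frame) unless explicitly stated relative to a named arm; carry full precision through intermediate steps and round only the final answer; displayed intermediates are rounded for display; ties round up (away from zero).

-726.6316 rpm

class = planetary set [G3 = 39+2·19 = 77; Willis about the carrier]
normalise by the input: solve with ω_sun = 1, then scale by 708 rpm
ring teeth: 39 + 2·19 = 77
39(ω_sun−ω_arm) = −77(ω_ring−ω_arm),  ω_ring = 0, ω_sun = 1
39(1−ω_arm) = −77(0−ω_arm)  ⇒  116·ω_arm = 39  ⇒  ω_arm = 39/116
sun–planet mesh: 39·(1−39/116) = −19·(ω_p−ω_arm)  ⇒  ω_p−ω_arm = -3003/2204
ω_p = 39/116 − 3003/2204 = -39/38
scale: ω_p = -39/38 × 708 rpm = -726.6316 rpm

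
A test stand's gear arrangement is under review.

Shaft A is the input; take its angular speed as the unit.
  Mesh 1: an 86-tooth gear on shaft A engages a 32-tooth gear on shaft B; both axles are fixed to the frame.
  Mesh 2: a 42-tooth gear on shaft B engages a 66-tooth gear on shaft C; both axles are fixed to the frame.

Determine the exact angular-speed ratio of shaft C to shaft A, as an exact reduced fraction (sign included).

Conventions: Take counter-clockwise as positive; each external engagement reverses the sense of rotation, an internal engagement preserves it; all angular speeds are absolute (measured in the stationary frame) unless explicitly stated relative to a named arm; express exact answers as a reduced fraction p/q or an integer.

301/176

class = fixed-axis compound train [2 meshes; 2 ratios multiply, 2 sense flips]
mesh 1 [86T→32T]: running ratio 43/16, sense −
mesh 2 [42T→66T]: running ratio 301/176, sense +
ω_out/ω_in = 301/176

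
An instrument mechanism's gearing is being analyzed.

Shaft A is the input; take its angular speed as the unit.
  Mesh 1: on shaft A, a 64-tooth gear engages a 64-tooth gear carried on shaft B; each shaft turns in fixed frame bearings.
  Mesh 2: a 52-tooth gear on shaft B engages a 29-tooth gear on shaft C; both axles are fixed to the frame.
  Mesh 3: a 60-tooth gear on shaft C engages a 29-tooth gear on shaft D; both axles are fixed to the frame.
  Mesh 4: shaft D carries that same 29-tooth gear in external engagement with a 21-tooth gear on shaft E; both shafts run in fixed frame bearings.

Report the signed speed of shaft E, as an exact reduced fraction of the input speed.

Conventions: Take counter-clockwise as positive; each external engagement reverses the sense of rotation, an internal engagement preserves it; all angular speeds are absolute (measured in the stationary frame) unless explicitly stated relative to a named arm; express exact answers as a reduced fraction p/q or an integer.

4-mesh fixed-axis compound train (all bearings frame-fixed)
mesh 1 [64T→64T]: |ω|/ω_in = 1×64/64 = 1, sense flips to −
mesh 2 [52T→29T]: |ω|/ω_in = 1×52/29 = 52/29, sense flips to +
mesh 3 [60T→29T]: |ω|/ω_in = (52/29)×60/29 = 3120/841, sense flips to −
mesh 4 [29T→21T]: |ω|/ω_in = (3120/841)×29/21 = 1040/203, sense flips to +
signed output speed (× input speed) = 1040/203

1040/203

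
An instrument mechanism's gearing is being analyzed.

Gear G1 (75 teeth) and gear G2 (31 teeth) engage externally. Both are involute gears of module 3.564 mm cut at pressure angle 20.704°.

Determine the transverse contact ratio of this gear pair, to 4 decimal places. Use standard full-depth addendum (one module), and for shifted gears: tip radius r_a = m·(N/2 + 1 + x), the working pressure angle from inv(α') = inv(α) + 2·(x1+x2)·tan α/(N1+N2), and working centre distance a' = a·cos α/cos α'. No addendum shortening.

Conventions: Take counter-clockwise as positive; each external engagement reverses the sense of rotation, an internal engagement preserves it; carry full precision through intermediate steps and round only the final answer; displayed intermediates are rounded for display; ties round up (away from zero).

class = single-mesh tooth geometry [involute pair 75T × 31T, m = 3.564]
base radii: r_b1 = 125.018796, r_b2 = 51.674436
tip radii: r_a1 = 137.214000, r_a2 = 58.806000
no profile shift: α' = α, a' = a
action lengths: √(r_a1²−r_b1²) = 56.550706, √(r_a2²−r_b2²) = 28.069527
base pitch p_b = π·m·cos α = 10.473550
CR = (56.550706 + 28.069527 − 188.892000·sin 20.70400°)/10.473550 = 1.703274
contact ratio ≈ 1.7033

1.7033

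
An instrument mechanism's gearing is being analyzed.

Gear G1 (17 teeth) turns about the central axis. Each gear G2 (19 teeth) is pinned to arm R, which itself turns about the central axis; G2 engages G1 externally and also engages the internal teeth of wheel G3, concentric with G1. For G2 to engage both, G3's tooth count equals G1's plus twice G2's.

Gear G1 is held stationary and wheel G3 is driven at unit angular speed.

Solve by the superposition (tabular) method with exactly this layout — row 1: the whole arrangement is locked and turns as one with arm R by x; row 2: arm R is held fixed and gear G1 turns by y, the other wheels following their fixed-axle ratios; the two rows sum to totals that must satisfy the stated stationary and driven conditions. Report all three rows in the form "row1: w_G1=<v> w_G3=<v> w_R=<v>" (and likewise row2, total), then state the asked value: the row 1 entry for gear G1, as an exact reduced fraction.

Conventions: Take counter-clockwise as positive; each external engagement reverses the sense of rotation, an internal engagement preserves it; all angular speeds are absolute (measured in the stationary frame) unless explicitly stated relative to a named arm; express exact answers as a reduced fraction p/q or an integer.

row1: w_G1=55/72 w_G3=55/72 w_R=55/72
row2: w_G1=-55/72 w_G3=17/72 w_R=0
total: w_G1=0 w_G3=1 w_R=55/72
asked value: 55/72

class = planetary set [G3 = 17+2·19 = 55; Willis about the carrier]
superposition row 1 [locked train]: every member turns x
row 2 (arm held, sun turns y): ω_ring = −(17/55)·y, ω_arm = 0
boundary: total ω_sun = x + y = 0 and total ω_ring = x − (17/55)·y = 1  ⇒  y = -55/72, x = 55/72
row 2 ring = −(17/55)·(-55/72) = 17/72
totals (row 1 + row 2): sun 55/72 + (-55/72) = 0, ring 55/72 + 17/72 = 1, arm 55/72 + 0 = 55/72
asked cell (row1, sun) = 55/72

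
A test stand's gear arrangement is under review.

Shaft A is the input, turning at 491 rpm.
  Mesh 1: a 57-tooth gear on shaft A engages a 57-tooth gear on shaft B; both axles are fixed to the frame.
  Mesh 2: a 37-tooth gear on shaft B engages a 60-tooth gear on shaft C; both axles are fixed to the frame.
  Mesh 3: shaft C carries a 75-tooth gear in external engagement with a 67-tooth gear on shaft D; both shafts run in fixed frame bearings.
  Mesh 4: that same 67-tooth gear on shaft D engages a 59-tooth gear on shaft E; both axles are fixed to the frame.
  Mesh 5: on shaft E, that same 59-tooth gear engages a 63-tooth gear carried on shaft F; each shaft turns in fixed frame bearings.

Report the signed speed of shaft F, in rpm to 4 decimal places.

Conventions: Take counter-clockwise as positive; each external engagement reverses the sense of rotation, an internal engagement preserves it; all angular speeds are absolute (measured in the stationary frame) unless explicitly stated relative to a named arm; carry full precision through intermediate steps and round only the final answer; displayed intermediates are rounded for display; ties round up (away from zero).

class = fixed-axis compound train [5 meshes; 5 ratios multiply, 5 sense flips]
mesh 1 [57T→57T]: ω = 491.0000×57/57 = 491.0000 rpm, sense flips to −
mesh 2 [37T→60T]: ω = 491.0000×37/60 = 302.7833 rpm, sense flips to +
mesh 3 [75T→67T]: ω = 302.7833×75/67 = 338.9366 rpm, sense flips to −
mesh 4 [67T→59T]: ω = 338.9366×67/59 = 384.8941 rpm, sense flips to +
mesh 5 [59T→63T]: ω = 384.8941×59/63 = 360.4563 rpm, sense flips to −
signed output speed = -360.4563 rpm

-360.4563 rpm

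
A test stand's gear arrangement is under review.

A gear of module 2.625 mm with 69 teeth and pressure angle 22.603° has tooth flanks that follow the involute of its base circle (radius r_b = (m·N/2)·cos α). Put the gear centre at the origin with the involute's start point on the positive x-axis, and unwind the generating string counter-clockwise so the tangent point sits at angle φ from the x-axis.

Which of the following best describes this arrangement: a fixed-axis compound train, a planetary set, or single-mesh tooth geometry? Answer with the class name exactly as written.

topology: single-mesh involute geometry — m = 2.625, N = 69
classification: single-mesh tooth geometry

single-mesh tooth geometry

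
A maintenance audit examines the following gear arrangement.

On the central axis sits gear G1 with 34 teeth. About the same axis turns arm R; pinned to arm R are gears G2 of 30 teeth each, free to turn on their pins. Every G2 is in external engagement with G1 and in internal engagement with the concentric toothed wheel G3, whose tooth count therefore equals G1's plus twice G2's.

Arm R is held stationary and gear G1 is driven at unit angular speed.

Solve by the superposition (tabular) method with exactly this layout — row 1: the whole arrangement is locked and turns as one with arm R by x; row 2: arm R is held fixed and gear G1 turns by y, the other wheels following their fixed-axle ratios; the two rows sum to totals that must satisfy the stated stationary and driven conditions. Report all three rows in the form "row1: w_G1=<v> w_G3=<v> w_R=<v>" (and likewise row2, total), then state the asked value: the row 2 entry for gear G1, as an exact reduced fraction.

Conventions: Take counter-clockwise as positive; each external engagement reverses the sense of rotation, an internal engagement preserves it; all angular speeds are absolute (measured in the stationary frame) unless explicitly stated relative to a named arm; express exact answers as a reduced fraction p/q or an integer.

row1: w_G1=0 w_G3=0 w_R=0
row2: w_G1=1 w_G3=-17/47 w_R=0
total: w_G1=1 w_G3=-17/47 w_R=0
asked value: 1

recognized (axles ride arm R): planetary set, 34/30/94 teeth
row 1 (train locked, turned with arm): all members turn x
row 2: sun turns y, ring = −(34/94)·y, arm 0
boundary: total ω_arm = x = 0 and total ω_sun = x + y = 1  ⇒  y = 1, x = 0
row 2 ring = −(34/94)·1 = -17/47
totals (row 1 + row 2): sun 0 + 1 = 1, ring 0 + (-17/47) = -17/47, arm 0 + 0 = 0
asked cell (row2, sun) = 1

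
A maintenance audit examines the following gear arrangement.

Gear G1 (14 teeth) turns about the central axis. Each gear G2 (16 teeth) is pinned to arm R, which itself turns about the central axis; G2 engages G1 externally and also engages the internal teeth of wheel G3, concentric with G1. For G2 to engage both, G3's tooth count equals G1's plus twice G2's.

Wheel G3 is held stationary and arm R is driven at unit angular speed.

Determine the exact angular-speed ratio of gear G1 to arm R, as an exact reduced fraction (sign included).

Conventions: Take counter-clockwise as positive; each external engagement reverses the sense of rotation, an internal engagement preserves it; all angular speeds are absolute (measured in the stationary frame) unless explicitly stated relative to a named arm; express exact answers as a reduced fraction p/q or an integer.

30/7

planetary set (14T centre, 16T on arm, 46T internal) — Willis relation
ring teeth: 14 + 2·16 = 46
14(ω_sun−ω_arm) = −46(ω_ring−ω_arm),  ω_ring = 0, ω_arm = 1
ω_sun = 1 − (46/14)(0−1) = 30/7
ω_out/ω_in = 30/7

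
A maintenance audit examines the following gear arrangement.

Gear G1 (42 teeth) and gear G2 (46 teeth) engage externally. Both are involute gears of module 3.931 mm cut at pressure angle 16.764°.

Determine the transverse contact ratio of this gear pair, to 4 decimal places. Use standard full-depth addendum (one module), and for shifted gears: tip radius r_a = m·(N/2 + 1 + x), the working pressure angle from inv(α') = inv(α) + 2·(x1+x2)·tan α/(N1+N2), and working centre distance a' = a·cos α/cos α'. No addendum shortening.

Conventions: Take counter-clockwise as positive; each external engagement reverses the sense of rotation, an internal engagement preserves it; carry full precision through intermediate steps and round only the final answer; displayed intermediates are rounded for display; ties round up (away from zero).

topology: single-mesh involute geometry — m = 3.931, 42T/46T pair
base radii: r_b1 = 79.042658, r_b2 = 86.570530
tip radii: r_a1 = 86.482000, r_a2 = 94.344000
no profile shift: α' = α, a' = a
action lengths: √(r_a1²−r_b1²) = 35.091232, √(r_a2²−r_b2²) = 37.501116
base pitch p_b = π·m·cos α = 11.824754
CR = (35.091232 + 37.501116 − 172.964000·sin 16.76400°)/11.824754 = 1.920065
contact ratio ≈ 1.9201

1.9201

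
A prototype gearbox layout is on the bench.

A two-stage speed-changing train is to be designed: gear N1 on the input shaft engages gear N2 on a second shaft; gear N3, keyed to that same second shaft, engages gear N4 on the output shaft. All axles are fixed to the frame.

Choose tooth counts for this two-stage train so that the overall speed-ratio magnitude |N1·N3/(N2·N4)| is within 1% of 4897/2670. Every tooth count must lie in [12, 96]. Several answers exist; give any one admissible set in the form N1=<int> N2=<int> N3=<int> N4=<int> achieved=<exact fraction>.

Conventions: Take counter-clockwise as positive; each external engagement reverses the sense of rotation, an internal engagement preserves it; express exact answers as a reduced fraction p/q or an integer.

2-stage fixed-axis compound train for ratio 4897/2670
target = 4897/2670 in lowest terms: an exact hit needs N1·N3 = k·4897 and N2·N4 = k·2670 for one integer k, every count in [12, 96]; additionally prefer no 1:1 stage (N1 ≠ N2, N3 ≠ N4)
k = 1: N1·N3 = 4897 = 59·83, N2·N4 = 2670 = 30·89
achieved = 59·83/(30·89) = 4897/2670; |achieved − target| = 0 ≤ 4897/267000 ✓

N1=59 N2=30 N3=83 N4=89 achieved=4897/2670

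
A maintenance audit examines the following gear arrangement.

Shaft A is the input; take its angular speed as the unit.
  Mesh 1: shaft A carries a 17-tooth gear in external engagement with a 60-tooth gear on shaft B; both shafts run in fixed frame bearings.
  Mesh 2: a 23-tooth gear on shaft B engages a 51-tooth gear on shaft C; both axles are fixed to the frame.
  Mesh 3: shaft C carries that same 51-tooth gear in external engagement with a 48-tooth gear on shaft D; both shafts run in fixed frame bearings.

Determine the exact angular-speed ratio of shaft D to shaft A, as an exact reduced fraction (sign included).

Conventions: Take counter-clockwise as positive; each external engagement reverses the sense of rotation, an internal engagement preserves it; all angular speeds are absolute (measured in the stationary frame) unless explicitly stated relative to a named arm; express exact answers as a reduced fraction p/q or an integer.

class = fixed-axis compound train [3 meshes; 3 ratios multiply, 3 sense flips]
mesh 1 [17T→60T]: running ratio 17/60, sense −
mesh 2 [23T→51T]: running ratio 23/180, sense +
mesh 3 [51T→48T]: running ratio 391/2880, sense −
ω_out/ω_in = -391/2880

-391/2880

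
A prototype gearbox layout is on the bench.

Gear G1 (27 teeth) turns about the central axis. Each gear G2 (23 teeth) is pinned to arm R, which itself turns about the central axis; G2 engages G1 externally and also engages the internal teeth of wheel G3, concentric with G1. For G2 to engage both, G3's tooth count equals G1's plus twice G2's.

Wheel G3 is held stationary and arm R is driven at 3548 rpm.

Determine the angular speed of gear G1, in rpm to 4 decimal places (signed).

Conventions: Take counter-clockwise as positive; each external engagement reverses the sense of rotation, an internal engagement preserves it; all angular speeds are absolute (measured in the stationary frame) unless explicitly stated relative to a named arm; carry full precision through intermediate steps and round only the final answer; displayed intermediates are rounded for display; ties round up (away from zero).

+13140.7407 rpm

recognized (axles ride arm R): planetary set, 27/23/73 teeth
normalise by the input: solve with ω_arm = 1, then scale by 3548 rpm
ring teeth: 27 + 2·23 = 73
27(ω_sun−ω_arm) = −73(ω_ring−ω_arm),  ω_ring = 0, ω_arm = 1
ω_sun = 1 − (73/27)(0−1) = 100/27
scale: ω_sun = 100/27 × 3548 rpm = +13140.7407 rpm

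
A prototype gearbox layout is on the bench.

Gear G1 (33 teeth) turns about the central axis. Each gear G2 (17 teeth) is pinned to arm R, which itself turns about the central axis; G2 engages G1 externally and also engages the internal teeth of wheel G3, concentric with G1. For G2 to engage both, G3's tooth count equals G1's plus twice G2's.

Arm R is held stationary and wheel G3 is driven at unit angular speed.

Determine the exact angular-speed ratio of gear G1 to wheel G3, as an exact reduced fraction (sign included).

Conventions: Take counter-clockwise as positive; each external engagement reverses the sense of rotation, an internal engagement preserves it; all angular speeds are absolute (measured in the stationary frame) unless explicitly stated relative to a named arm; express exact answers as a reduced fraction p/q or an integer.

recognized (axles ride arm R): planetary set, 33/17/67 teeth
ring teeth: 33 + 2·17 = 67
33(ω_sun−ω_arm) = −67(ω_ring−ω_arm),  ω_arm = 0, ω_ring = 1
ω_sun = 0 − (67/33)(1−0) = -67/33
ω_out/ω_in = -67/33

-67/33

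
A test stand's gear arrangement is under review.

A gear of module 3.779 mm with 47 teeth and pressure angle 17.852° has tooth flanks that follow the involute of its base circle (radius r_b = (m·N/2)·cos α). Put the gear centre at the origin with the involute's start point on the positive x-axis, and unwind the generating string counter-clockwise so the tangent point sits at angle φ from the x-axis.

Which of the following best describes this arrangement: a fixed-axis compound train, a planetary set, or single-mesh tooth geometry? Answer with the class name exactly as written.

single-mesh tooth geometry

single-mesh involute tooth geometry (47T wheel at module 3.779)
classification: single-mesh tooth geometry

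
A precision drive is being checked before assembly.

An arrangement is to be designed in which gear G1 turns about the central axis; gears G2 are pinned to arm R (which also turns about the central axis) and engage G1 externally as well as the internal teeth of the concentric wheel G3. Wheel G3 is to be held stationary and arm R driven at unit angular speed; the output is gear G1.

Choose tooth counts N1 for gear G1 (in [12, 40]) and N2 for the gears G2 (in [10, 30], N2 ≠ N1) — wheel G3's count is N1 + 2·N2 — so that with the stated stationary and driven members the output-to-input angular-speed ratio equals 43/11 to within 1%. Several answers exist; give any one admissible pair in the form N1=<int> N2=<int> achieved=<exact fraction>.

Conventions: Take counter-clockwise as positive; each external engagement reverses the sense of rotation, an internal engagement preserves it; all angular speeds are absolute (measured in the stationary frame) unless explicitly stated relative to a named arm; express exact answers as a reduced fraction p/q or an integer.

design class (target 43/11): planetary set
Willis with ω_ring = 0: ω_sun/ω_arm = (N1+N3)/N1; set equal to 43/11  ⇒  N3/N1 = 43/11 − 1 = 32/11
N3 = N1 + 2·N2  ⇒  N2/N1 = (N3/N1 − 1)/2 = (32/11 − 1)/2 = 21/22
smallest multiple with N1 ≥ 12 and N2 ≥ 10: k = 1  ⇒  N1 = 1·22 = 22, N2 = 1·21 = 21 (N1 ≤ 40, N2 ≤ 30, N2 ≠ N1 ✓), N3 = 22 + 2·21 = 64
check: (N1+N3)/N1 with N1 = 22, N3 = 64 gives 43/11; |achieved − target| = 0 ≤ 43/1100 ✓

N1=22 N2=21 achieved=43/11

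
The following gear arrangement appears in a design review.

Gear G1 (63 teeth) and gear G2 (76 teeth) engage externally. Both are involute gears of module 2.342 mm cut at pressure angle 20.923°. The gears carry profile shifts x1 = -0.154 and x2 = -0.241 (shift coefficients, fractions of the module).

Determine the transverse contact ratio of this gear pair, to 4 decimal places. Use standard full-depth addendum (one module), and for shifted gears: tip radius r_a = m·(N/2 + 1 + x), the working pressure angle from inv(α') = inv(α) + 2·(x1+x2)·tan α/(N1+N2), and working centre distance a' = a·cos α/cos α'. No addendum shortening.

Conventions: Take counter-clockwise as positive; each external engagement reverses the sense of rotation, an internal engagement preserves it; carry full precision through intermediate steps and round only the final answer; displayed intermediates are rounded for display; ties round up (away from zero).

1.8197

single-mesh involute tooth geometry (63T engaging 76T at module 2.342)
base radii: r_b1 = 68.908497, r_b2 = 83.127710
tip radii: r_a1 = 75.754332, r_a2 = 90.773578
inv(α') = inv(20.923°) + 2·(-0.154-0.241)·tan α/(63+76) = 0.01497475  ⇒  α' = 20.03038°
a' = a·cos α / cos α' = 162.7690·cos 20.923°/cos 20.03038° = 161.824806
action lengths: √(r_a1²−r_b1²) = 31.469635, √(r_a2²−r_b2²) = 36.464041
base pitch p_b = π·m·cos α = 6.872458
CR = (31.469635 + 36.464041 − 161.824806·sin 20.03038°)/6.872458 = 1.819685
contact ratio ≈ 1.8197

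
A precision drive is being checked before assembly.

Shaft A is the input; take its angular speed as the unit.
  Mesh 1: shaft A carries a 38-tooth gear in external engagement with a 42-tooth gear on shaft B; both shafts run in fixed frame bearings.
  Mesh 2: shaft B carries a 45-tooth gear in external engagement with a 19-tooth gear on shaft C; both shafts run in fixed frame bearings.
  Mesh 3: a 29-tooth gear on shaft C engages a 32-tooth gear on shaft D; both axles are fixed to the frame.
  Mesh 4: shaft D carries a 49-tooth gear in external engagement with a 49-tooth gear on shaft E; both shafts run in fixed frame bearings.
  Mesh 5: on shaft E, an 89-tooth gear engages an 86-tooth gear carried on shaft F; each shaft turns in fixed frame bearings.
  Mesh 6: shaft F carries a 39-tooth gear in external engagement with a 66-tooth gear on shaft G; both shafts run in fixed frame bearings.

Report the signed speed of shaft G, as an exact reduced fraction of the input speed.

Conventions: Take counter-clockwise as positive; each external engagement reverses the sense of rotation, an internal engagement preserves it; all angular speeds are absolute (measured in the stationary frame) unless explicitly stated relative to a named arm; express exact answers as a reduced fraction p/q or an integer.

503295/423808

6-mesh fixed-axis compound train (all bearings frame-fixed)
mesh 1 [38T→42T]: |ω|/ω_in = 1×38/42 = 19/21, sense flips to −
mesh 2 [45T→19T]: |ω|/ω_in = (19/21)×45/19 = 15/7, sense flips to +
mesh 3 [29T→32T]: |ω|/ω_in = (15/7)×29/32 = 435/224, sense flips to −
mesh 4 [49T→49T]: |ω|/ω_in = (435/224)×49/49 = 435/224, sense flips to +
mesh 5 [89T→86T]: |ω|/ω_in = (435/224)×89/86 = 38715/19264, sense flips to −
mesh 6 [39T→66T]: |ω|/ω_in = (38715/19264)×39/66 = 503295/423808, sense flips to +
signed output speed (× input speed) = 503295/423808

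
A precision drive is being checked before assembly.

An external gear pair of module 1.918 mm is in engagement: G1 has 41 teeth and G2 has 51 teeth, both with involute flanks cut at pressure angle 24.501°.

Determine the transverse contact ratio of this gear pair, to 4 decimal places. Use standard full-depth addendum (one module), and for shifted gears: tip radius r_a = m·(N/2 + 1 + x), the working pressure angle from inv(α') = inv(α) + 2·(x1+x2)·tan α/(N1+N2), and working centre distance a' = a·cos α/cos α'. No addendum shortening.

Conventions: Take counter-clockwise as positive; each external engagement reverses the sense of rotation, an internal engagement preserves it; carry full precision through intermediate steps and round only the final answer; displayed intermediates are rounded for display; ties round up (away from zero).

single-mesh involute tooth geometry (41T engaging 51T at module 1.918)
base radii: r_b1 = 35.778483, r_b2 = 44.504942
tip radii: r_a1 = 41.237000, r_a2 = 50.827000
no profile shift: α' = α, a' = a
action lengths: √(r_a1²−r_b1²) = 20.503423, √(r_a2²−r_b2²) = 24.549829
base pitch p_b = π·m·cos α = 5.482996
CR = (20.503423 + 24.549829 − 88.228000·sin 24.50100°)/5.482996 = 1.543735
contact ratio ≈ 1.5437

1.5437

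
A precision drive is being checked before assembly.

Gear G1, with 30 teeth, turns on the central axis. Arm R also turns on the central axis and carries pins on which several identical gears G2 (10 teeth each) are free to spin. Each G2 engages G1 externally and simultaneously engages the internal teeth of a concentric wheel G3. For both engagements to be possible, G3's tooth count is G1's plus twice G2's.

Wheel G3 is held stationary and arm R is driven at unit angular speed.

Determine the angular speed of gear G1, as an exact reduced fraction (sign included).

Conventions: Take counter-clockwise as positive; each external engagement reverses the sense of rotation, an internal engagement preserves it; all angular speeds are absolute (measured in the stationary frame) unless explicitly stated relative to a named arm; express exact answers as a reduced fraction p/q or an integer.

8/3

topology: planetary set — G1 30T / G2 10T / G3 50T, arm = carrier (Willis)
ring teeth: 30 + 2·10 = 50
30(ω_sun−ω_arm) = −50(ω_ring−ω_arm),  ω_ring = 0, ω_arm = 1
ω_sun = 1 − (50/30)(0−1) = 8/3
exact speed ratio = 8/3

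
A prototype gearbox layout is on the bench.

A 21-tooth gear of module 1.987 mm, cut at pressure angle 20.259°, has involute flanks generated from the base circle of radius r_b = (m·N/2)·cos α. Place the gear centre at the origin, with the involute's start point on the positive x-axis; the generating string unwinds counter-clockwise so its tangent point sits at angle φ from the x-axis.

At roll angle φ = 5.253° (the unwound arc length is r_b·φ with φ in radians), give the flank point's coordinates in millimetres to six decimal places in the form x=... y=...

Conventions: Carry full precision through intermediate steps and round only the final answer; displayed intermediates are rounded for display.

topology: single-mesh involute geometry — m = 1.987, N = 21
pitch radius r_p = m·N/2 = 1.987·21/2 = 20.863500
base radius r_b = r_p·cos α = 20.863500·cos 20.259° = 19.572820
roll angle φ = 5.253° = 0.09168215 rad
x = r_b·(cos φ + φ·sin φ) = 19.654908
y = r_b·(sin φ − φ·cos φ) = 0.005024

x=19.654908 y=0.005024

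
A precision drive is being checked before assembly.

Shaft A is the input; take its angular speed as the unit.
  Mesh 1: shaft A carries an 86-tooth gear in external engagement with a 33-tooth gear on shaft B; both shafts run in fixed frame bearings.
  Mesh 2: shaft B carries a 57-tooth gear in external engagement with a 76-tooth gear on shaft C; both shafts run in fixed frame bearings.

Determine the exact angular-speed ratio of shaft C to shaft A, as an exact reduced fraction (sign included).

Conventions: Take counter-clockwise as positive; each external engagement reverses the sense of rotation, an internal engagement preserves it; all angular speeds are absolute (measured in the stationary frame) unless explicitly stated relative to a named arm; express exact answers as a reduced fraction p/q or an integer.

class = fixed-axis compound train [2 meshes; 2 ratios multiply, 2 sense flips]
mesh 1 [86T→33T]: running ratio 86/33, sense −
mesh 2 [57T→76T]: running ratio 43/22, sense +
ω_out/ω_in = 43/22

43/22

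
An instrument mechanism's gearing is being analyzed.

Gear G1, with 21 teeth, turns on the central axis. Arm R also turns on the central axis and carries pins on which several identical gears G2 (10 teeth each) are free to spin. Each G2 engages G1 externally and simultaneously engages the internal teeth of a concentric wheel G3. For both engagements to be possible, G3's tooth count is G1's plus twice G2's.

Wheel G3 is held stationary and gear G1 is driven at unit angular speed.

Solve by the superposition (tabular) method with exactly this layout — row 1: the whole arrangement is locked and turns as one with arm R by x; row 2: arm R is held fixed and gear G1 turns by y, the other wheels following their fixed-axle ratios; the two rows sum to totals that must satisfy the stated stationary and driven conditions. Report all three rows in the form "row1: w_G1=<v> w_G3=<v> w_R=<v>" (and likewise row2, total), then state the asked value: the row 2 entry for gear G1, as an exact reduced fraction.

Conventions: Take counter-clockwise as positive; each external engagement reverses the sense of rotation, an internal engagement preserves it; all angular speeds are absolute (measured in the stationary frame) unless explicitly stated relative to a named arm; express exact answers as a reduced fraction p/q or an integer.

row1: w_G1=21/62 w_G3=21/62 w_R=21/62
row2: w_G1=41/62 w_G3=-21/62 w_R=0
total: w_G1=1 w_G3=0 w_R=21/62
asked value: 41/62

planetary set (21T centre, 10T on arm, 41T internal) — Willis relation
row 1: whole set turns with the arm by x
row 2: sun turns y, ring = −(21/41)·y, arm 0
boundary: total ω_ring = x − (21/41)·y = 0 and total ω_sun = x + y = 1  ⇒  y = 41/62, x = 21/62
row 2 ring = −(21/41)·41/62 = -21/62
totals (row 1 + row 2): sun 21/62 + 41/62 = 1, ring 21/62 + (-21/62) = 0, arm 21/62 + 0 = 21/62
asked cell (row2, sun) = 41/62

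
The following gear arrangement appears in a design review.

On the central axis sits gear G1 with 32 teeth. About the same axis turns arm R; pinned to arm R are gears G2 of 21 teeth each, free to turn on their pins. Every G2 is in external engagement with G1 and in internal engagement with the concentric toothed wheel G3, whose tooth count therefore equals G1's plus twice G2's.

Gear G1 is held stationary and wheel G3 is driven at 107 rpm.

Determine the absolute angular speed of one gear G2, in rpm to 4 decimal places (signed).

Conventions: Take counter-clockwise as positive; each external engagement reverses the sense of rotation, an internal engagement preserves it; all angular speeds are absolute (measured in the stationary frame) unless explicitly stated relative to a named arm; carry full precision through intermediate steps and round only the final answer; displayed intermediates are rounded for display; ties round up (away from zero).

+188.5238 rpm

planetary set (32T centre, 21T on arm, 74T internal) — Willis relation
normalise by the input: solve with ω_ring = 1, then scale by 107 rpm
ring teeth: 32 + 2·21 = 74
32(ω_sun−ω_arm) = −74(ω_ring−ω_arm),  ω_sun = 0, ω_ring = 1
32(0−ω_arm) = −74(1−ω_arm)  ⇒  106·ω_arm = 74  ⇒  ω_arm = 37/53
sun–planet mesh: 32·(0−37/53) = −21·(ω_p−ω_arm)  ⇒  ω_p−ω_arm = 1184/1113
ω_p = 37/53 + 1184/1113 = 37/21
scale: ω_p = 37/21 × 107 rpm = +188.5238 rpm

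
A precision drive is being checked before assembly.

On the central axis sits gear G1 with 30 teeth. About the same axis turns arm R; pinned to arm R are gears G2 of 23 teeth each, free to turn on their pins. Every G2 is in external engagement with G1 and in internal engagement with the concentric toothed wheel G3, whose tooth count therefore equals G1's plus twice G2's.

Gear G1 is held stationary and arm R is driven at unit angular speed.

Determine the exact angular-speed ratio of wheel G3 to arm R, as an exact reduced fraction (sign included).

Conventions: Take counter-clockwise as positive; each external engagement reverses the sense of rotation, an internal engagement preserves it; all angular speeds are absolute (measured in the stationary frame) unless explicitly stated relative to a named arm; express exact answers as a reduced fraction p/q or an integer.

class = planetary set [G3 = 30+2·23 = 76; Willis about the carrier]
ring teeth: 30 + 2·23 = 76
30(ω_sun−ω_arm) = −76(ω_ring−ω_arm),  ω_sun = 0, ω_arm = 1
ω_ring = 1 − (30/76)(0−1) = 53/38
ω_out/ω_in = 53/38

53/38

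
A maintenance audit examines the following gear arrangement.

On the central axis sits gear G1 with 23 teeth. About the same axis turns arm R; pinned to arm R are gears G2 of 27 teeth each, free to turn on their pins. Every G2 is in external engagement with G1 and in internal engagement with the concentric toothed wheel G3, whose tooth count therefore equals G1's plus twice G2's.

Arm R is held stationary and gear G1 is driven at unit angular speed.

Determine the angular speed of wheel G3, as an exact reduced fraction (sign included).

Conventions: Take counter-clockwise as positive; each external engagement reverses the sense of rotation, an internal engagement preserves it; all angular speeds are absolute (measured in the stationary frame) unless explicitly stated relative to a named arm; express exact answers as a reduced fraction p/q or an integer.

class = planetary set [G3 = 23+2·27 = 77; Willis about the carrier]
ring teeth: 23 + 2·27 = 77
23(ω_sun−ω_arm) = −77(ω_ring−ω_arm),  ω_arm = 0, ω_sun = 1
ω_ring = 0 − (23/77)(1−0) = -23/77
exact speed ratio = -23/77

-23/77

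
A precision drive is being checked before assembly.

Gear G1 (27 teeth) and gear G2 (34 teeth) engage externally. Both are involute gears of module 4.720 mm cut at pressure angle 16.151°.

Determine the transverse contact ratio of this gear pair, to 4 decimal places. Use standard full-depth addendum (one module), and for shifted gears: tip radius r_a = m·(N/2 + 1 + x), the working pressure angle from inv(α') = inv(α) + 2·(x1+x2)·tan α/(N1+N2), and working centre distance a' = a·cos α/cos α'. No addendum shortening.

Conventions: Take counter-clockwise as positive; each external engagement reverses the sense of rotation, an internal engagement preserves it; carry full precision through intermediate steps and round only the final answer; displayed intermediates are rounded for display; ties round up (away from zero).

single-mesh involute tooth geometry (27T engaging 34T at module 4.720)
base radii: r_b1 = 61.205095, r_b2 = 77.073082
tip radii: r_a1 = 68.440000, r_a2 = 84.960000
no profile shift: α' = α, a' = a
action lengths: √(r_a1²−r_b1²) = 30.626296, √(r_a2²−r_b2²) = 35.748309
base pitch p_b = π·m·cos α = 14.243072
CR = (30.626296 + 35.748309 − 143.960000·sin 16.15100°)/14.243072 = 1.848568
contact ratio ≈ 1.8486

1.8486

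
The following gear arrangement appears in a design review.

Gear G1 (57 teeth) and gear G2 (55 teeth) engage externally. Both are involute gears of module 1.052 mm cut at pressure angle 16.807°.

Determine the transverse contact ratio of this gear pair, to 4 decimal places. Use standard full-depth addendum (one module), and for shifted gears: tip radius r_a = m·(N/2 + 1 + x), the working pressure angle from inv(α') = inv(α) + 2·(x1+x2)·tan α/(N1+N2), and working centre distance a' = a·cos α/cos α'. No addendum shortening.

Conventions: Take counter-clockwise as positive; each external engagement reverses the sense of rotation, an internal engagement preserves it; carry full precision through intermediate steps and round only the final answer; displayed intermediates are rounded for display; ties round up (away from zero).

recognized (one external pair, fixed centres): single-mesh tooth geometry, m = 1.052, N1 = 57, N2 = 55
base radii: r_b1 = 28.701294, r_b2 = 27.694231
tip radii: r_a1 = 31.034000, r_a2 = 29.982000
no profile shift: α' = α, a' = a
action lengths: √(r_a1²−r_b1²) = 11.804443, √(r_a2²−r_b2²) = 11.486944
base pitch p_b = π·m·cos α = 3.163782
CR = (11.804443 + 11.486944 − 58.912000·sin 16.80700°)/3.163782 = 1.977714
contact ratio ≈ 1.9777

1.9777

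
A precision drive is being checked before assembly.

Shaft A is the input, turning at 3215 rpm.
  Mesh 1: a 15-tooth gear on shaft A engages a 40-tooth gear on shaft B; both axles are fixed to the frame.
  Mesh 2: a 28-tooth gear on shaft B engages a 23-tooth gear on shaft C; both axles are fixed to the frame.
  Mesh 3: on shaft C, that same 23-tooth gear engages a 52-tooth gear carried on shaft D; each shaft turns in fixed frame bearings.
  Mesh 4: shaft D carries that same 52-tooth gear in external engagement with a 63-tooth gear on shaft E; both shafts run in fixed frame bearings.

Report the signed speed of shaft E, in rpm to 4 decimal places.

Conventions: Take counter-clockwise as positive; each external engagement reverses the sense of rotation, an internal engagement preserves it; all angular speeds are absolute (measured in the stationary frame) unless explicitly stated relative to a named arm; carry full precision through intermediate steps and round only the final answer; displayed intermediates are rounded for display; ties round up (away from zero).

topology: fixed-axis compound train — 4 meshes, A→E
mesh 1 [15T→40T]: ω = 3215.0000×15/40 = 1205.6250 rpm, sense flips to −
mesh 2 [28T→23T]: ω = 1205.6250×28/23 = 1467.7174 rpm, sense flips to +
mesh 3 [23T→52T]: ω = 1467.7174×23/52 = 649.1827 rpm, sense flips to −
mesh 4 [52T→63T]: ω = 649.1827×52/63 = 535.8333 rpm, sense flips to +
signed output speed = +535.8333 rpm

+535.8333 rpm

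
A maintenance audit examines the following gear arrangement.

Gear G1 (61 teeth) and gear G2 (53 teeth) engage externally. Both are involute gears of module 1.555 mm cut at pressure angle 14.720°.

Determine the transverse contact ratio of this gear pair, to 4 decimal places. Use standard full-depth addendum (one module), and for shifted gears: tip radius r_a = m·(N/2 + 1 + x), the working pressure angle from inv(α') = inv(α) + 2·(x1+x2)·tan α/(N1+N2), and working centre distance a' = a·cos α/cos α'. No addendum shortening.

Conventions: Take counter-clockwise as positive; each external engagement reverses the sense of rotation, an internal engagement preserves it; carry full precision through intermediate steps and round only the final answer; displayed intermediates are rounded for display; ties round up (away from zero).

2.1496

class = single-mesh tooth geometry [involute pair 61T × 53T, m = 1.555]
base radii: r_b1 = 45.870888, r_b2 = 39.855033
tip radii: r_a1 = 48.982500, r_a2 = 42.762500
no profile shift: α' = α, a' = a
action lengths: √(r_a1²−r_b1²) = 17.179842, √(r_a2²−r_b2²) = 15.498636
base pitch p_b = π·m·cos α = 4.724841
CR = (17.179842 + 15.498636 − 88.635000·sin 14.72000°)/4.724841 = 2.149642
contact ratio ≈ 2.1496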